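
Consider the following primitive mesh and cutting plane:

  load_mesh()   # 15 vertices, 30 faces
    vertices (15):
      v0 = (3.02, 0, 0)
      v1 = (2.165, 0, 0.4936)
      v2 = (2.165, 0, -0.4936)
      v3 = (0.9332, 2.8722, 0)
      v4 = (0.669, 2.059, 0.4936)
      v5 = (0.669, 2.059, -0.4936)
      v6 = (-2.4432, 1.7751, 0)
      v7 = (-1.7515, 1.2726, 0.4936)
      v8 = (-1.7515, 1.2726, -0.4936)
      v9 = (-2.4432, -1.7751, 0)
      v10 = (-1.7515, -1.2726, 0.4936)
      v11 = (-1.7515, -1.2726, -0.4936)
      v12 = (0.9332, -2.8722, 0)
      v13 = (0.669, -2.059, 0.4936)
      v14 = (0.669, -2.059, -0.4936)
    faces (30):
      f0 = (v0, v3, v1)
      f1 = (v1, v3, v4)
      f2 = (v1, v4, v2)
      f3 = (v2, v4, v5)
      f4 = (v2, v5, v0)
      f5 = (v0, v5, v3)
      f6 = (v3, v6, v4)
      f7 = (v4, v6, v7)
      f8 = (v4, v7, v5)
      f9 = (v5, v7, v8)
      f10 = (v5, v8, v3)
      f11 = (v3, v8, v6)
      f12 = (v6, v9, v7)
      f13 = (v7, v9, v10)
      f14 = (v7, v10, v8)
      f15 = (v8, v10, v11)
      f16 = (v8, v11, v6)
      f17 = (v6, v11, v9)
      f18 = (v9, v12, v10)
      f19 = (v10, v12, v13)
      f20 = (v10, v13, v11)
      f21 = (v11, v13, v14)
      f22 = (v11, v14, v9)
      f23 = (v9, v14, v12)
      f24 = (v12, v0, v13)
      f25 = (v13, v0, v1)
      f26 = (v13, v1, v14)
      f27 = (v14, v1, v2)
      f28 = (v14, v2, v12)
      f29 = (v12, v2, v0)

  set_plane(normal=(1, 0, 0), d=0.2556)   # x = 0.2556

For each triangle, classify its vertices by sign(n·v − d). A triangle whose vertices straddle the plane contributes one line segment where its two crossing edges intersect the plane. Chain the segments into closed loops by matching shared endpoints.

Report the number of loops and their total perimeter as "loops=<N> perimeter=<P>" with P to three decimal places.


Straddling triangles (12 of 30):
  (v3,v6,v4) [+-+] → (0.2556, 2.65203, 0)–(0.2556, 2.02129, 0.428034)  len=0.7623
  (v4,v6,v7) [+--] → (0.2556, 2.02129, 0.428034)–(0.2556, 1.92469, 0.4936)  len=0.1167
  (v4,v7,v5) [+-+] → (0.2556, 1.92469, 0.4936)–(0.2556, 1.92469, -0.324995)  len=0.8186
  (v5,v7,v8) [+--] → (0.2556, 1.92469, -0.324995)–(0.2556, 1.92469, -0.4936)  len=0.1686
  (v5,v8,v3) [+-+] → (0.2556, 1.92469, -0.4936)–(0.2556, 2.46847, -0.124581)  len=0.6572
  (v3,v8,v6) [+--] → (0.2556, 2.46847, -0.124581)–(0.2556, 2.65203, 0)  len=0.2218
  (v9,v12,v10) [-+-] → (0.2556, -2.65203, 0)–(0.2556, -2.46847, 0.124581)  len=0.2218
  (v10,v12,v13) [-++] → (0.2556, -2.46847, 0.124581)–(0.2556, -1.92469, 0.4936)  len=0.6572
  (v10,v13,v11) [-+-] → (0.2556, -1.92469, 0.4936)–(0.2556, -1.92469, 0.324995)  len=0.1686
  (v11,v13,v14) [-++] → (0.2556, -1.92469, 0.324995)–(0.2556, -1.92469, -0.4936)  len=0.8186
  (v11,v14,v9) [-+-] → (0.2556, -1.92469, -0.4936)–(0.2556, -2.02129, -0.428034)  len=0.1167
  (v9,v14,v12) [-++] → (0.2556, -2.02129, -0.428034)–(0.2556, -2.65203, 0)  len=0.7623

Chained into 2 loop(s):
  loop 1: 6 segments, perimeter = 2.7452
  loop 2: 6 segments, perimeter = 2.7452
Total perimeter = 5.490

loops=2 perimeter=5.490


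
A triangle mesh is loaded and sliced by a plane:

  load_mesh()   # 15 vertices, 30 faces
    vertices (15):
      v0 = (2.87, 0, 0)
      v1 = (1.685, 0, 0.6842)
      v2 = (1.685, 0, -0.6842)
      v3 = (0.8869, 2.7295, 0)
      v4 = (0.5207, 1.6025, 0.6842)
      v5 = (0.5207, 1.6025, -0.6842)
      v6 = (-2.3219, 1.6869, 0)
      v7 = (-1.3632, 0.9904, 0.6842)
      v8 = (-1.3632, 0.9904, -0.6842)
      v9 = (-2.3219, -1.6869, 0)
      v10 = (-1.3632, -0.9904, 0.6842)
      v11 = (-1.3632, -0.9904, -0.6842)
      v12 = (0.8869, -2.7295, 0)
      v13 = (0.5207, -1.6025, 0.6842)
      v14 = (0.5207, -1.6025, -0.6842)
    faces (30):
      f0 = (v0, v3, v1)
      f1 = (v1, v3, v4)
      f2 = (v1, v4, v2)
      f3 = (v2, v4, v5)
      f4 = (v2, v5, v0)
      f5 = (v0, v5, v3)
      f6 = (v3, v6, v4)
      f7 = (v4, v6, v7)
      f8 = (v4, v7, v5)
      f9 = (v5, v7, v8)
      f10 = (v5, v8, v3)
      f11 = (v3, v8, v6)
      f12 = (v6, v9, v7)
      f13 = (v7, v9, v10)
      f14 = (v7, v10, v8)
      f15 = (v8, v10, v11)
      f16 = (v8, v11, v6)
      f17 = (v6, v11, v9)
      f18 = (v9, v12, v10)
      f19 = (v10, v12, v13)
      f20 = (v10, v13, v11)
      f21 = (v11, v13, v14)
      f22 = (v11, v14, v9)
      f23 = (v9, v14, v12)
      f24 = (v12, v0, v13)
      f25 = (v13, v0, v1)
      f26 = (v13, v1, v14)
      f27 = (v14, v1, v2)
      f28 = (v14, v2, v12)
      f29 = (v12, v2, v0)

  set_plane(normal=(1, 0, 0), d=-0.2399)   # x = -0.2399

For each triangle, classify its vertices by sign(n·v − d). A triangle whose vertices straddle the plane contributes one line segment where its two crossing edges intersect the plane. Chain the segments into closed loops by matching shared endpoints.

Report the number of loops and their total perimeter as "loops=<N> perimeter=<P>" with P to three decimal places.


loops=2 perimeter=7.610

Straddling triangles (12 of 30):
  (v3,v6,v4) [+-+] → (-0.2399, 2.36338, 0)–(-0.2399, 1.62508, 0.501127)  len=0.8923
  (v4,v6,v7) [+--] → (-0.2399, 1.62508, 0.501127)–(-0.2399, 1.35537, 0.6842)  len=0.3260
  (v4,v7,v5) [+-+] → (-0.2399, 1.35537, 0.6842)–(-0.2399, 1.35537, -0.131726)  len=0.8159
  (v5,v7,v8) [+--] → (-0.2399, 1.35537, -0.131726)–(-0.2399, 1.35537, -0.6842)  len=0.5525
  (v5,v8,v3) [+-+] → (-0.2399, 1.35537, -0.6842)–(-0.2399, 1.8586, -0.342632)  len=0.6082
  (v3,v8,v6) [+--] → (-0.2399, 1.8586, -0.342632)–(-0.2399, 2.36338, 0)  len=0.6101
  (v9,v12,v10) [-+-] → (-0.2399, -2.36338, 0)–(-0.2399, -1.8586, 0.342632)  len=0.6101
  (v10,v12,v13) [-++] → (-0.2399, -1.8586, 0.342632)–(-0.2399, -1.35537, 0.6842)  len=0.6082
  (v10,v13,v11) [-+-] → (-0.2399, -1.35537, 0.6842)–(-0.2399, -1.35537, 0.131726)  len=0.5525
  (v11,v13,v14) [-++] → (-0.2399, -1.35537, 0.131726)–(-0.2399, -1.35537, -0.6842)  len=0.8159
  (v11,v14,v9) [-+-] → (-0.2399, -1.35537, -0.6842)–(-0.2399, -1.62508, -0.501127)  len=0.3260
  (v9,v14,v12) [-++] → (-0.2399, -1.62508, -0.501127)–(-0.2399, -2.36338, 0)  len=0.8923

Chained into 2 loop(s):
  loop 1: 6 segments, perimeter = 3.8050
  loop 2: 6 segments, perimeter = 3.8050
Total perimeter = 7.610


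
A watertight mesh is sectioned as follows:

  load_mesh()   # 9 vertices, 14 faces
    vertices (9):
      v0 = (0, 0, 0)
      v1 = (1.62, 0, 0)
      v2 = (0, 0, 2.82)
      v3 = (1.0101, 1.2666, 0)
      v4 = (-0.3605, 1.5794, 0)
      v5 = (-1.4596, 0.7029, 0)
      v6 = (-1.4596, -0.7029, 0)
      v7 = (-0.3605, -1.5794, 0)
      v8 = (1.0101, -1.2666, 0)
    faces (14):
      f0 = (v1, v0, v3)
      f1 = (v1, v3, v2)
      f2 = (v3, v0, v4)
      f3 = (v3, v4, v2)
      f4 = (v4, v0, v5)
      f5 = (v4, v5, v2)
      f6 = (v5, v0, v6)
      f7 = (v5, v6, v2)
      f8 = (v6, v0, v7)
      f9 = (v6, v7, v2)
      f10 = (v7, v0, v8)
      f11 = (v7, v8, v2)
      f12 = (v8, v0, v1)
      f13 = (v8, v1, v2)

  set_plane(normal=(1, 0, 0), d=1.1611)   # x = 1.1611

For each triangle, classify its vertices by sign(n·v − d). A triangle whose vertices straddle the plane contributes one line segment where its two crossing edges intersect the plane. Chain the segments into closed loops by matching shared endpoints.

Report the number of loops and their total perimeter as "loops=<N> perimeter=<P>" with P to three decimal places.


Straddling triangles (4 of 14):
  (v1,v0,v3) [+--] → (1.1611, 0, 0)–(1.1611, 0.953013, 0)  len=0.9530
  (v1,v3,v2) [+--] → (1.1611, 0.953013, 0)–(1.1611, 0, 0.798826)  len=1.2435
  (v8,v0,v1) [--+] → (1.1611, 0, 0)–(1.1611, -0.953013, 0)  len=0.9530
  (v8,v1,v2) [-+-] → (1.1611, -0.953013, 0)–(1.1611, 0, 0.798826)  len=1.2435

Chained into 1 loop(s):
  loop 1: 4 segments, perimeter = 4.3931
Total perimeter = 4.393

loops=1 perimeter=4.393


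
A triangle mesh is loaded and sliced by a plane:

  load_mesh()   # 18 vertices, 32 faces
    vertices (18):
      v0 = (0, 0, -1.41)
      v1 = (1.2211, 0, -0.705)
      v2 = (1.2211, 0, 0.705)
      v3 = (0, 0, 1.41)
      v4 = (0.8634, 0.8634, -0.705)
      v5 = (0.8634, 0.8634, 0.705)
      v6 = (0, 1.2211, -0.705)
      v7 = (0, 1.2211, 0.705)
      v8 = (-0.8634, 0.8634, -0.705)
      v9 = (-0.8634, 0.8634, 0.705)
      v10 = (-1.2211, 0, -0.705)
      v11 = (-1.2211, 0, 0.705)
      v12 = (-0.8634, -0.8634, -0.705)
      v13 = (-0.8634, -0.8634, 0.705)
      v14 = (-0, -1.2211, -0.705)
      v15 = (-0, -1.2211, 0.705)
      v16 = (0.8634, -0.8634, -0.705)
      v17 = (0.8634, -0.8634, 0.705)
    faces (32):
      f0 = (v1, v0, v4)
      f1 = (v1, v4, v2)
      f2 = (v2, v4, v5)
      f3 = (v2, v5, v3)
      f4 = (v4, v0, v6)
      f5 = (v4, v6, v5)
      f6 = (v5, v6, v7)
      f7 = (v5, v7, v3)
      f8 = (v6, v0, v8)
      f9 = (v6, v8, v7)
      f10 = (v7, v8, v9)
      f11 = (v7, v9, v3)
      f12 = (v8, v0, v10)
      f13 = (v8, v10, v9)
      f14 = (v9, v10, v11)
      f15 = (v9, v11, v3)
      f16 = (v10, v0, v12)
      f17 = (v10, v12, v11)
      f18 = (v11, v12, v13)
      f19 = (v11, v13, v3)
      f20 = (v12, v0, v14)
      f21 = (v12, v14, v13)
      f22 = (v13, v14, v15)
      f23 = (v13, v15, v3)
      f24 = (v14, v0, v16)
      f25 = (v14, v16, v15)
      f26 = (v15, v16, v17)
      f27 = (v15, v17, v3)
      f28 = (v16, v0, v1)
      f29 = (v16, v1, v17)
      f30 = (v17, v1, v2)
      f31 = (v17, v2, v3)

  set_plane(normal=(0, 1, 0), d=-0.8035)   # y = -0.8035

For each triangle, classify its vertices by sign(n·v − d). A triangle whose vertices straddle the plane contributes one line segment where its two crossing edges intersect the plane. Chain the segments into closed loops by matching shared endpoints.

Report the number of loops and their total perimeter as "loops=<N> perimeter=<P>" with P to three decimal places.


loops=1 perimeter=6.516

Straddling triangles (12 of 32):
  (v10,v0,v12) [++-] → (-0.8035, -0.8035, -0.753911)–(-0.888216, -0.8035, -0.705)  len=0.0978
  (v10,v12,v11) [+-+] → (-0.888216, -0.8035, -0.705)–(-0.888216, -0.8035, -0.607179)  len=0.0978
  (v11,v12,v13) [+--] → (-0.888216, -0.8035, -0.607179)–(-0.888216, -0.8035, 0.705)  len=1.3122
  (v11,v13,v3) [+-+] → (-0.888216, -0.8035, 0.705)–(-0.8035, -0.8035, 0.753911)  len=0.0978
  (v12,v0,v14) [-+-] → (-0.8035, -0.8035, -0.753911)–(0, -0.8035, -0.946101)  len=0.8262
  (v13,v15,v3) [--+] → (0, -0.8035, 0.946101)–(-0.8035, -0.8035, 0.753911)  len=0.8262
  (v14,v0,v16) [-+-] → (0, -0.8035, -0.946101)–(0.8035, -0.8035, -0.753911)  len=0.8262
  (v15,v17,v3) [--+] → (0.8035, -0.8035, 0.753911)–(0, -0.8035, 0.946101)  len=0.8262
  (v16,v0,v1) [-++] → (0.8035, -0.8035, -0.753911)–(0.888216, -0.8035, -0.705)  len=0.0978
  (v16,v1,v17) [-+-] → (0.888216, -0.8035, -0.705)–(0.888216, -0.8035, 0.607179)  len=1.3122
  (v17,v1,v2) [-++] → (0.888216, -0.8035, 0.607179)–(0.888216, -0.8035, 0.705)  len=0.0978
  (v17,v2,v3) [-++] → (0.888216, -0.8035, 0.705)–(0.8035, -0.8035, 0.753911)  len=0.0978

Chained into 1 loop(s):
  loop 1: 12 segments, perimeter = 6.5159
Total perimeter = 6.516


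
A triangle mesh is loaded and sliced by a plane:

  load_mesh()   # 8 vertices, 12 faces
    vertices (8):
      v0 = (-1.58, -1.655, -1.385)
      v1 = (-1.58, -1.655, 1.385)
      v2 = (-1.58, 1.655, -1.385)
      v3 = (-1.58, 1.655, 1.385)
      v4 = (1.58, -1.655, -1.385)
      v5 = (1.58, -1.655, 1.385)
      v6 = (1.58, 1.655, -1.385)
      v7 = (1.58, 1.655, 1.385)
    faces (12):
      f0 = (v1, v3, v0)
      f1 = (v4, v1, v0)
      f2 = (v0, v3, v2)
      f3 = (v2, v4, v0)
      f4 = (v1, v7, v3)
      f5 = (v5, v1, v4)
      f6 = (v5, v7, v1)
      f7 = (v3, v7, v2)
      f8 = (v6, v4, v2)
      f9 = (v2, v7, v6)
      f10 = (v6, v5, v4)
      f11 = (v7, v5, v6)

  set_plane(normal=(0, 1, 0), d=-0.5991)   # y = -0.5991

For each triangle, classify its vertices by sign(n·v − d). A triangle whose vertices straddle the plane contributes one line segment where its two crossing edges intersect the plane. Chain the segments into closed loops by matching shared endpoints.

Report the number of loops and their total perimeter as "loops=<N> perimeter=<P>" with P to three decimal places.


loops=1 perimeter=11.860

Straddling triangles (8 of 12):
  (v1,v3,v0) [-+-] → (-1.58, -0.5991, 1.385)–(-1.58, -0.5991, -0.501362)  len=1.8864
  (v0,v3,v2) [-++] → (-1.58, -0.5991, -0.501362)–(-1.58, -0.5991, -1.385)  len=0.8836
  (v2,v4,v0) [+--] → (0.57195, -0.5991, -1.385)–(-1.58, -0.5991, -1.385)  len=2.1520
  (v1,v7,v3) [-++] → (-0.57195, -0.5991, 1.385)–(-1.58, -0.5991, 1.385)  len=1.0080
  (v5,v7,v1) [-+-] → (1.58, -0.5991, 1.385)–(-0.57195, -0.5991, 1.385)  len=2.1520
  (v6,v4,v2) [+-+] → (1.58, -0.5991, -1.385)–(0.57195, -0.5991, -1.385)  len=1.0080
  (v6,v5,v4) [+--] → (1.58, -0.5991, 0.501362)–(1.58, -0.5991, -1.385)  len=1.8864
  (v7,v5,v6) [+-+] → (1.58, -0.5991, 1.385)–(1.58, -0.5991, 0.501362)  len=0.8836

Chained into 1 loop(s):
  loop 1: 8 segments, perimeter = 11.8600
Total perimeter = 11.860


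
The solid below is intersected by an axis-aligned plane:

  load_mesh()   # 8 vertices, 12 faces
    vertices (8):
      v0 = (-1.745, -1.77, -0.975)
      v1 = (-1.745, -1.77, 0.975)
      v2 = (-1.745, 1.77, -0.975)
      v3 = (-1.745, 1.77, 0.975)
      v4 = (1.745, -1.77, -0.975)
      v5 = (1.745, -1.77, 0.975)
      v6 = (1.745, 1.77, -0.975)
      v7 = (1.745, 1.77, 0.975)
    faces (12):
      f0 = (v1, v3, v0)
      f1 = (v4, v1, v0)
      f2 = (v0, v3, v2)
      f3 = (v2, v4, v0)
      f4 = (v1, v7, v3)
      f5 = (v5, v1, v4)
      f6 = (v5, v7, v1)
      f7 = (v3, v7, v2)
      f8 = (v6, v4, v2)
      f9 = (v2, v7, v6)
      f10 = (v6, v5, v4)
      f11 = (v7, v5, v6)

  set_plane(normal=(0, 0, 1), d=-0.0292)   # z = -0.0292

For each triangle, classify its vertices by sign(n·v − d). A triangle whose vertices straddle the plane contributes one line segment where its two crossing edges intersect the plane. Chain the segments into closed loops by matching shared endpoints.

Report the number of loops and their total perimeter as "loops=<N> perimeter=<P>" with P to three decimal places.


Straddling triangles (8 of 12):
  (v1,v3,v0) [++-] → (-1.745, -0.0530092, -0.0292)–(-1.745, -1.77, -0.0292)  len=1.7170
  (v4,v1,v0) [-+-] → (0.0522605, -1.77, -0.0292)–(-1.745, -1.77, -0.0292)  len=1.7973
  (v0,v3,v2) [-+-] → (-1.745, -0.0530092, -0.0292)–(-1.745, 1.77, -0.0292)  len=1.8230
  (v5,v1,v4) [++-] → (0.0522605, -1.77, -0.0292)–(1.745, -1.77, -0.0292)  len=1.6927
  (v3,v7,v2) [++-] → (-0.0522605, 1.77, -0.0292)–(-1.745, 1.77, -0.0292)  len=1.6927
  (v2,v7,v6) [-+-] → (-0.0522605, 1.77, -0.0292)–(1.745, 1.77, -0.0292)  len=1.7973
  (v6,v5,v4) [-+-] → (1.745, 0.0530092, -0.0292)–(1.745, -1.77, -0.0292)  len=1.8230
  (v7,v5,v6) [++-] → (1.745, 0.0530092, -0.0292)–(1.745, 1.77, -0.0292)  len=1.7170

Chained into 1 loop(s):
  loop 1: 8 segments, perimeter = 14.0600
Total perimeter = 14.060

loops=1 perimeter=14.060


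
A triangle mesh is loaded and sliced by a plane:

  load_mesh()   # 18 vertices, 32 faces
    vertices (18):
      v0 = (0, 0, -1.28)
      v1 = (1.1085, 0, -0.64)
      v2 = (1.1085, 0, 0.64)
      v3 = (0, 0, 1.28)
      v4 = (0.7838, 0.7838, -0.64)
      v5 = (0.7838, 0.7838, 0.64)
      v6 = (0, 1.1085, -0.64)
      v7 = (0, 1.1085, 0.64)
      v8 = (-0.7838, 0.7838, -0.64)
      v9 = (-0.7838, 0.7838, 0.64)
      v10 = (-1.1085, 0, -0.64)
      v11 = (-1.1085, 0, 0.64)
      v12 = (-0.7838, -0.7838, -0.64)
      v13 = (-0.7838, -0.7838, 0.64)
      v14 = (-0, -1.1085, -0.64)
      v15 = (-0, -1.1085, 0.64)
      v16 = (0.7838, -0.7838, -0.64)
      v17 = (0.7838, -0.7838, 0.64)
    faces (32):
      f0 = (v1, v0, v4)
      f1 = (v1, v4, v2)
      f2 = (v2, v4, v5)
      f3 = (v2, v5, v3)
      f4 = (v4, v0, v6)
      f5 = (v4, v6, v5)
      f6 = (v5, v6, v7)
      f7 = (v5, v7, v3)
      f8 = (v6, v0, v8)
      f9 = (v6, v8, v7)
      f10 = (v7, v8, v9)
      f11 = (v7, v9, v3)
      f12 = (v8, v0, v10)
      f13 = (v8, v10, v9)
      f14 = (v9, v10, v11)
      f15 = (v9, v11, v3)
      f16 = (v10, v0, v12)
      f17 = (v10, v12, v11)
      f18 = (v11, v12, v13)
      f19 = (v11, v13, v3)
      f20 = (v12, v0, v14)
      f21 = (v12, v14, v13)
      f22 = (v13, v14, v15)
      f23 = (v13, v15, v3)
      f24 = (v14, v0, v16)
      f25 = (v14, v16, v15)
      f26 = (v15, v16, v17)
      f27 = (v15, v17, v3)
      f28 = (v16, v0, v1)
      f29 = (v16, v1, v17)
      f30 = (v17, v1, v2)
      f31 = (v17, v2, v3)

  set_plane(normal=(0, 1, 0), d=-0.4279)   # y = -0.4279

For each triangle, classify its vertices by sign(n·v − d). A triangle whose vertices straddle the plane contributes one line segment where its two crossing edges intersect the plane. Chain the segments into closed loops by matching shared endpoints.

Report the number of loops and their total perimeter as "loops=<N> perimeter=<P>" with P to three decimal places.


loops=1 perimeter=6.645

Straddling triangles (12 of 32):
  (v10,v0,v12) [++-] → (-0.4279, -0.4279, -0.930605)–(-0.931237, -0.4279, -0.64)  len=0.5812
  (v10,v12,v11) [+-+] → (-0.931237, -0.4279, -0.64)–(-0.931237, -0.4279, -0.0587905)  len=0.5812
  (v11,v12,v13) [+--] → (-0.931237, -0.4279, -0.0587905)–(-0.931237, -0.4279, 0.64)  len=0.6988
  (v11,v13,v3) [+-+] → (-0.931237, -0.4279, 0.64)–(-0.4279, -0.4279, 0.930605)  len=0.5812
  (v12,v0,v14) [-+-] → (-0.4279, -0.4279, -0.930605)–(0, -0.4279, -1.03295)  len=0.4400
  (v13,v15,v3) [--+] → (0, -0.4279, 1.03295)–(-0.4279, -0.4279, 0.930605)  len=0.4400
  (v14,v0,v16) [-+-] → (0, -0.4279, -1.03295)–(0.4279, -0.4279, -0.930605)  len=0.4400
  (v15,v17,v3) [--+] → (0.4279, -0.4279, 0.930605)–(0, -0.4279, 1.03295)  len=0.4400
  (v16,v0,v1) [-++] → (0.4279, -0.4279, -0.930605)–(0.931237, -0.4279, -0.64)  len=0.5812
  (v16,v1,v17) [-+-] → (0.931237, -0.4279, -0.64)–(0.931237, -0.4279, 0.0587905)  len=0.6988
  (v17,v1,v2) [-++] → (0.931237, -0.4279, 0.0587905)–(0.931237, -0.4279, 0.64)  len=0.5812
  (v17,v2,v3) [-++] → (0.931237, -0.4279, 0.64)–(0.4279, -0.4279, 0.930605)  len=0.5812

Chained into 1 loop(s):
  loop 1: 12 segments, perimeter = 6.6447
Total perimeter = 6.645


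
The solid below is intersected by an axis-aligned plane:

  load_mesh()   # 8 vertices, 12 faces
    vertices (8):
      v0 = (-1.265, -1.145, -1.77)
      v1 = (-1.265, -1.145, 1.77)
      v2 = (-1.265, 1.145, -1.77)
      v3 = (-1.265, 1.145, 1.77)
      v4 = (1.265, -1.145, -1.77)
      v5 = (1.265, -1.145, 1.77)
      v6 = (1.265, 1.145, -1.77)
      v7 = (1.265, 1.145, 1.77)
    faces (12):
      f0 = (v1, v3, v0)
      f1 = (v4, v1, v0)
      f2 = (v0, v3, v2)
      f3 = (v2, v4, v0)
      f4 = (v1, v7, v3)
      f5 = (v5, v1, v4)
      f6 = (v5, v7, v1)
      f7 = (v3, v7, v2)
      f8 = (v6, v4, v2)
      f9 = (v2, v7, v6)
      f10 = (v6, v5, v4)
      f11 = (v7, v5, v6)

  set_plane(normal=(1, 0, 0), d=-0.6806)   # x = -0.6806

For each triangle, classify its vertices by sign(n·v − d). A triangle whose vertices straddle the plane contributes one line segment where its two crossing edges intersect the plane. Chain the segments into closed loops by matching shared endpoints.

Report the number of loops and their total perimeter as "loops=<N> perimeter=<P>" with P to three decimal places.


Straddling triangles (8 of 12):
  (v4,v1,v0) [+--] → (-0.6806, -1.145, 0.952302)–(-0.6806, -1.145, -1.77)  len=2.7223
  (v2,v4,v0) [-+-] → (-0.6806, 0.616037, -1.77)–(-0.6806, -1.145, -1.77)  len=1.7610
  (v1,v7,v3) [-+-] → (-0.6806, -0.616037, 1.77)–(-0.6806, 1.145, 1.77)  len=1.7610
  (v5,v1,v4) [+-+] → (-0.6806, -1.145, 1.77)–(-0.6806, -1.145, 0.952302)  len=0.8177
  (v5,v7,v1) [++-] → (-0.6806, -0.616037, 1.77)–(-0.6806, -1.145, 1.77)  len=0.5290
  (v3,v7,v2) [-+-] → (-0.6806, 1.145, 1.77)–(-0.6806, 1.145, -0.952302)  len=2.7223
  (v6,v4,v2) [++-] → (-0.6806, 0.616037, -1.77)–(-0.6806, 1.145, -1.77)  len=0.5290
  (v2,v7,v6) [-++] → (-0.6806, 1.145, -0.952302)–(-0.6806, 1.145, -1.77)  len=0.8177

Chained into 1 loop(s):
  loop 1: 8 segments, perimeter = 11.6600
Total perimeter = 11.660

loops=1 perimeter=11.660


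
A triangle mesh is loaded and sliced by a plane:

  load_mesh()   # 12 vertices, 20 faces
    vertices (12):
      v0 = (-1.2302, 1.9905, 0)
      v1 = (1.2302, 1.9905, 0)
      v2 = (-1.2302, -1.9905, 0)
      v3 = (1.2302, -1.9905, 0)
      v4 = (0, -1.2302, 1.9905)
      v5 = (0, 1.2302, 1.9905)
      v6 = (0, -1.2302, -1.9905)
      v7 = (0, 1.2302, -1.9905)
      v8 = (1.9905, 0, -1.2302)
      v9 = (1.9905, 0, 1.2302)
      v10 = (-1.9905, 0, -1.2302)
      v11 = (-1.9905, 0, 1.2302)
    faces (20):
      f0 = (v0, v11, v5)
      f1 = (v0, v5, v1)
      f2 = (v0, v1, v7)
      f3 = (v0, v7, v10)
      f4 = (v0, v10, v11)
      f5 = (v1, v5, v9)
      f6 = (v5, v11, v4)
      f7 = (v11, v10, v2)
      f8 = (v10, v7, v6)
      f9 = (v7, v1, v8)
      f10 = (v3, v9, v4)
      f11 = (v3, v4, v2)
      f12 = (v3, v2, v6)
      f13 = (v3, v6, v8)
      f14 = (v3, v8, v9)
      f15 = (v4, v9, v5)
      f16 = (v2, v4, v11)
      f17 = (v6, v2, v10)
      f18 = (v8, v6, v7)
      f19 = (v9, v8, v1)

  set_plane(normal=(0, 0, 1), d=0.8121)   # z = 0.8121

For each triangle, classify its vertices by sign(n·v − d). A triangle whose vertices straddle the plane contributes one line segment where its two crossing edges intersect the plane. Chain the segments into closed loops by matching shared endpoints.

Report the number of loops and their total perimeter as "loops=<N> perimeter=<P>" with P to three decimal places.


Straddling triangles (10 of 20):
  (v0,v11,v5) [-++] → (-1.7321, 0.676498, 0.8121)–(-0.728293, 1.68031, 0.8121)  len=1.4196
  (v0,v5,v1) [-+-] → (-0.728293, 1.68031, 0.8121)–(0.728293, 1.68031, 0.8121)  len=1.4566
  (v0,v10,v11) [--+] → (-1.9905, 0, 0.8121)–(-1.7321, 0.676498, 0.8121)  len=0.7242
  (v1,v5,v9) [-++] → (0.728293, 1.68031, 0.8121)–(1.7321, 0.676498, 0.8121)  len=1.4196
  (v11,v10,v2) [+--] → (-1.9905, 0, 0.8121)–(-1.7321, -0.676498, 0.8121)  len=0.7242
  (v3,v9,v4) [-++] → (1.7321, -0.676498, 0.8121)–(0.728293, -1.68031, 0.8121)  len=1.4196
  (v3,v4,v2) [-+-] → (0.728293, -1.68031, 0.8121)–(-0.728293, -1.68031, 0.8121)  len=1.4566
  (v3,v8,v9) [--+] → (1.9905, 0, 0.8121)–(1.7321, -0.676498, 0.8121)  len=0.7242
  (v2,v4,v11) [-++] → (-0.728293, -1.68031, 0.8121)–(-1.7321, -0.676498, 0.8121)  len=1.4196
  (v9,v8,v1) [+--] → (1.9905, 0, 0.8121)–(1.7321, 0.676498, 0.8121)  len=0.7242

Chained into 1 loop(s):
  loop 1: 10 segments, perimeter = 11.4882
Total perimeter = 11.488

loops=1 perimeter=11.488


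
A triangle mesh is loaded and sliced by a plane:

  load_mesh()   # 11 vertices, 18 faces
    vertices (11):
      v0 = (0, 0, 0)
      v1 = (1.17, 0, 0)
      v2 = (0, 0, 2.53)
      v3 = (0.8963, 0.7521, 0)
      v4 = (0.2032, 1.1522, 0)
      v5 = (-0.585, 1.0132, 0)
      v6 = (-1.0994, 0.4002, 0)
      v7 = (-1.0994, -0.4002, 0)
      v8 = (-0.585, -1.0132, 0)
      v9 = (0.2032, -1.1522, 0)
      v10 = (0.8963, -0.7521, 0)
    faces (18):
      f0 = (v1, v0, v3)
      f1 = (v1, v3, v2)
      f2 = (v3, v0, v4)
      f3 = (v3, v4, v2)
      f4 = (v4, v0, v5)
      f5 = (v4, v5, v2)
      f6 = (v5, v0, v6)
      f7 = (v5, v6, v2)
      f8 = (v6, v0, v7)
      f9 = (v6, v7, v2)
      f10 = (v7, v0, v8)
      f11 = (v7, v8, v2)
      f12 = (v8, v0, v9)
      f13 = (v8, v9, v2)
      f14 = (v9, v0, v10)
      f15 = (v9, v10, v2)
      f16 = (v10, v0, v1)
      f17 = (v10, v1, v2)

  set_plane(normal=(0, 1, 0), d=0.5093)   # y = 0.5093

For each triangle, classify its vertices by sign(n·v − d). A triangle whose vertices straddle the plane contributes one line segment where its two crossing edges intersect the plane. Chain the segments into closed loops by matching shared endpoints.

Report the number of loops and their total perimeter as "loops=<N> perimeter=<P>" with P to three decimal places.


loops=1 perimeter=5.541

Straddling triangles (8 of 18):
  (v1,v0,v3) [--+] → (0.606948, 0.5093, 0)–(0.984658, 0.5093, 0)  len=0.3777
  (v1,v3,v2) [-+-] → (0.984658, 0.5093, 0)–(0.606948, 0.5093, 0.816758)  len=0.8999
  (v3,v0,v4) [+-+] → (0.606948, 0.5093, 0)–(0.0898193, 0.5093, 0)  len=0.5171
  (v3,v4,v2) [++-] → (0.0898193, 0.5093, 1.41168)–(0.606948, 0.5093, 0.816758)  len=0.7883
  (v4,v0,v5) [+-+] → (0.0898193, 0.5093, 0)–(-0.294059, 0.5093, 0)  len=0.3839
  (v4,v5,v2) [++-] → (-0.294059, 0.5093, 1.25826)–(0.0898193, 0.5093, 1.41168)  len=0.4134
  (v5,v0,v6) [+--] → (-0.294059, 0.5093, 0)–(-1.00785, 0.5093, 0)  len=0.7138
  (v5,v6,v2) [+--] → (-1.00785, 0.5093, 0)–(-0.294059, 0.5093, 1.25826)  len=1.4466

Chained into 1 loop(s):
  loop 1: 8 segments, perimeter = 5.5407
Total perimeter = 5.541


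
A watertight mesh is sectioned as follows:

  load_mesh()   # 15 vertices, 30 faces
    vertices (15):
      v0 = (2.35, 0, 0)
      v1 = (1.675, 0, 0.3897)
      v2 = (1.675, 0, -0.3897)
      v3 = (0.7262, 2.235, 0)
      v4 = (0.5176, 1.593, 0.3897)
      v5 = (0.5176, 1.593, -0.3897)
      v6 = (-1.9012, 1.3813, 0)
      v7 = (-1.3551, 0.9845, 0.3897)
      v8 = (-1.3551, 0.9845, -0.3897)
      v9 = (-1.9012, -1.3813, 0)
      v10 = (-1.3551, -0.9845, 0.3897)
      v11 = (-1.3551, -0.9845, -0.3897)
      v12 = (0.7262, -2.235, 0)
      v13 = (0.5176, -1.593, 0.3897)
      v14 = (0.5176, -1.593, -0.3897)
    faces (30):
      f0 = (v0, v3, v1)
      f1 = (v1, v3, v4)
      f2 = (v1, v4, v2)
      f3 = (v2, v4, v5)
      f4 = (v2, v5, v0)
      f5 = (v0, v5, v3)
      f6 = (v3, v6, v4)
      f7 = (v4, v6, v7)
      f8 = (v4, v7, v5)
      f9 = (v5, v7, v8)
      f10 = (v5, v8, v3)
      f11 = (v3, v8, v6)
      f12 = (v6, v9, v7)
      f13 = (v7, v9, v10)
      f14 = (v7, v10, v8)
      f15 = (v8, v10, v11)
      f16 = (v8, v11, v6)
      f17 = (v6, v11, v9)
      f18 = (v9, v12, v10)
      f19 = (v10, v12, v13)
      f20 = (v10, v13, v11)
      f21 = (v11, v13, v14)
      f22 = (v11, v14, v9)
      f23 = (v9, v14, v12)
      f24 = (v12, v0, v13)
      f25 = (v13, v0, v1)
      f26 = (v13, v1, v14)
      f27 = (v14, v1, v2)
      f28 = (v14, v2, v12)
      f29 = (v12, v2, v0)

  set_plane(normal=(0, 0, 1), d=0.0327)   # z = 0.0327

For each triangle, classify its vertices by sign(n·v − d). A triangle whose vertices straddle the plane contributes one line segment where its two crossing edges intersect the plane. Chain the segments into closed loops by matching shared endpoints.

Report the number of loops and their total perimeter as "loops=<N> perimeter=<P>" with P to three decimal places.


loops=2 perimeter=23.325

Straddling triangles (20 of 30):
  (v0,v3,v1) [--+] → (0.805814, 2.04746, 0.0327)–(2.29336, 0, 0.0327)  len=2.5308
  (v1,v3,v4) [+-+] → (0.805814, 2.04746, 0.0327)–(0.708696, 2.18113, 0.0327)  len=0.1652
  (v1,v4,v2) [++-] → (1.04774, 0.863335, 0.0327)–(1.675, 0, 0.0327)  len=1.0671
  (v2,v4,v5) [-+-] → (1.04774, 0.863335, 0.0327)–(0.5176, 1.593, 0.0327)  len=0.9019
  (v3,v6,v4) [--+] → (-1.69824, 1.39906, 0.0327)–(0.708696, 2.18113, 0.0327)  len=2.5308
  (v4,v6,v7) [+-+] → (-1.69824, 1.39906, 0.0327)–(-1.85538, 1.348, 0.0327)  len=0.1652
  (v4,v7,v5) [++-] → (-0.49732, 1.26322, 0.0327)–(0.5176, 1.593, 0.0327)  len=1.0672
  (v5,v7,v8) [-+-] → (-0.49732, 1.26322, 0.0327)–(-1.3551, 0.9845, 0.0327)  len=0.9019
  (v6,v9,v7) [--+] → (-1.85538, -1.18278, 0.0327)–(-1.85538, 1.348, 0.0327)  len=2.5308
  (v7,v9,v10) [+-+] → (-1.85538, -1.18278, 0.0327)–(-1.85538, -1.348, 0.0327)  len=0.1652
  (v7,v10,v8) [++-] → (-1.3551, -0.0826101, 0.0327)–(-1.3551, 0.9845, 0.0327)  len=1.0671
  (v8,v10,v11) [-+-] → (-1.3551, -0.0826101, 0.0327)–(-1.3551, -0.9845, 0.0327)  len=0.9019
  (v9,v12,v10) [--+] → (0.551557, -2.13007, 0.0327)–(-1.85538, -1.348, 0.0327)  len=2.5308
  (v10,v12,v13) [+-+] → (0.551557, -2.13007, 0.0327)–(0.708696, -2.18113, 0.0327)  len=0.1652
  (v10,v13,v11) [++-] → (-0.34018, -1.31428, 0.0327)–(-1.3551, -0.9845, 0.0327)  len=1.0672
  (v11,v13,v14) [-+-] → (-0.34018, -1.31428, 0.0327)–(0.5176, -1.593, 0.0327)  len=0.9019
  (v12,v0,v13) [--+] → (2.19624, -0.13367, 0.0327)–(0.708696, -2.18113, 0.0327)  len=2.5308
  (v13,v0,v1) [+-+] → (2.19624, -0.13367, 0.0327)–(2.29336, 0, 0.0327)  len=0.1652
  (v13,v1,v14) [++-] → (1.14486, -0.729665, 0.0327)–(0.5176, -1.593, 0.0327)  len=1.0671
  (v14,v1,v2) [-+-] → (1.14486, -0.729665, 0.0327)–(1.675, 0, 0.0327)  len=0.9019

Chained into 2 loop(s):
  loop 1: 10 segments, perimeter = 13.4801
  loop 2: 10 segments, perimeter = 9.8453
Total perimeter = 23.325


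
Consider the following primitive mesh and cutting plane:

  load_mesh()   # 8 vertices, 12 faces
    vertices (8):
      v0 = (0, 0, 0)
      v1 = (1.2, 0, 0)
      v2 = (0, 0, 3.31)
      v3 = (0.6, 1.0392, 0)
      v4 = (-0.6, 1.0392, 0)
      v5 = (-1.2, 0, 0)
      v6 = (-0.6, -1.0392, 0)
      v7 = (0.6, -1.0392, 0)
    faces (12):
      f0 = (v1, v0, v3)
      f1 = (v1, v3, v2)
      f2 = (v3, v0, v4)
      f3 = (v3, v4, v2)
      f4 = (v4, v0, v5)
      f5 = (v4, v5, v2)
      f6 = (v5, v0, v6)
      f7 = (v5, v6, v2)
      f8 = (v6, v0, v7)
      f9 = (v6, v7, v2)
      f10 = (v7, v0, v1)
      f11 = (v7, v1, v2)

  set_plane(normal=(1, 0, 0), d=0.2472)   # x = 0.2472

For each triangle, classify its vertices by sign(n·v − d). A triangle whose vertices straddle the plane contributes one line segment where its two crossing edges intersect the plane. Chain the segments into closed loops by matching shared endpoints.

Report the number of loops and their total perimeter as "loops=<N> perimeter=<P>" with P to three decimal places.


loops=1 perimeter=7.769

Straddling triangles (8 of 12):
  (v1,v0,v3) [+-+] → (0.2472, 0, 0)–(0.2472, 0.42815, 0)  len=0.4282
  (v1,v3,v2) [++-] → (0.2472, 0.42815, 1.94628)–(0.2472, 0, 2.62814)  len=0.8051
  (v3,v0,v4) [+--] → (0.2472, 0.42815, 0)–(0.2472, 1.0392, 0)  len=0.6110
  (v3,v4,v2) [+--] → (0.2472, 1.0392, 0)–(0.2472, 0.42815, 1.94628)  len=2.0399
  (v6,v0,v7) [--+] → (0.2472, -0.42815, 0)–(0.2472, -1.0392, 0)  len=0.6110
  (v6,v7,v2) [-+-] → (0.2472, -1.0392, 0)–(0.2472, -0.42815, 1.94628)  len=2.0399
  (v7,v0,v1) [+-+] → (0.2472, -0.42815, 0)–(0.2472, 0, 0)  len=0.4282
  (v7,v1,v2) [++-] → (0.2472, 0, 2.62814)–(0.2472, -0.42815, 1.94628)  len=0.8051

Chained into 1 loop(s):
  loop 1: 8 segments, perimeter = 7.7686
Total perimeter = 7.769


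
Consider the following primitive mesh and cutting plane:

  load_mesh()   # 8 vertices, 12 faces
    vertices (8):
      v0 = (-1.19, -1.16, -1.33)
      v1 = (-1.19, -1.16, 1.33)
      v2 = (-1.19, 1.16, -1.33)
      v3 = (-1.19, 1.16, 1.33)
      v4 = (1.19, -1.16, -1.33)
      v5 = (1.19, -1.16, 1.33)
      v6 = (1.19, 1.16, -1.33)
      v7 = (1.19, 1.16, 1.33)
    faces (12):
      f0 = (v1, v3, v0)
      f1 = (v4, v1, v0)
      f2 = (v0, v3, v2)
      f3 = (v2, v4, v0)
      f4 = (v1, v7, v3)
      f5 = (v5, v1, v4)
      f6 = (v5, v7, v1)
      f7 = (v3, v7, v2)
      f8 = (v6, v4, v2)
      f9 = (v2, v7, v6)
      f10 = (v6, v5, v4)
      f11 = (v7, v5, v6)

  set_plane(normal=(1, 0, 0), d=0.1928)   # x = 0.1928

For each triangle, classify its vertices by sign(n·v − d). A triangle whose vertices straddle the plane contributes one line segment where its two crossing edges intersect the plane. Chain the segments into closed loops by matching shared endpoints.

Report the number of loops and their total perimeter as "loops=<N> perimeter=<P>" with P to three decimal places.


Straddling triangles (8 of 12):
  (v4,v1,v0) [+--] → (0.1928, -1.16, -0.215482)–(0.1928, -1.16, -1.33)  len=1.1145
  (v2,v4,v0) [-+-] → (0.1928, -0.187939, -1.33)–(0.1928, -1.16, -1.33)  len=0.9721
  (v1,v7,v3) [-+-] → (0.1928, 0.187939, 1.33)–(0.1928, 1.16, 1.33)  len=0.9721
  (v5,v1,v4) [+-+] → (0.1928, -1.16, 1.33)–(0.1928, -1.16, -0.215482)  len=1.5455
  (v5,v7,v1) [++-] → (0.1928, 0.187939, 1.33)–(0.1928, -1.16, 1.33)  len=1.3479
  (v3,v7,v2) [-+-] → (0.1928, 1.16, 1.33)–(0.1928, 1.16, 0.215482)  len=1.1145
  (v6,v4,v2) [++-] → (0.1928, -0.187939, -1.33)–(0.1928, 1.16, -1.33)  len=1.3479
  (v2,v7,v6) [-++] → (0.1928, 1.16, 0.215482)–(0.1928, 1.16, -1.33)  len=1.5455

Chained into 1 loop(s):
  loop 1: 8 segments, perimeter = 9.9600
Total perimeter = 9.960

loops=1 perimeter=9.960


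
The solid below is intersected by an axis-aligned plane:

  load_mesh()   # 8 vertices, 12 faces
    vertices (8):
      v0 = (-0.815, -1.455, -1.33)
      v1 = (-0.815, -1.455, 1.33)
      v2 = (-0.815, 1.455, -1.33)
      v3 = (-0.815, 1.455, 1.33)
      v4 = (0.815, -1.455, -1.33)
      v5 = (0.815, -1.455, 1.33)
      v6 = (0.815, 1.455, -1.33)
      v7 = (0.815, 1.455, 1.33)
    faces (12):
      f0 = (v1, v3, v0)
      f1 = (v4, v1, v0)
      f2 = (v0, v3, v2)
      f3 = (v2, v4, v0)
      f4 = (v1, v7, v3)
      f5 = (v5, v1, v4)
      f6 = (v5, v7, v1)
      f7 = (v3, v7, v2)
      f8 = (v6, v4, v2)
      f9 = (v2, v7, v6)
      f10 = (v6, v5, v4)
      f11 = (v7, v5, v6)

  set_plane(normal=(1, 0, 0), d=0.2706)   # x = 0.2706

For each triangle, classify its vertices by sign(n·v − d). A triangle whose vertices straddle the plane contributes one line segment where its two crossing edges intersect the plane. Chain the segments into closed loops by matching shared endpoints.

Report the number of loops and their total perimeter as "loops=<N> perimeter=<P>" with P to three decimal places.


Straddling triangles (8 of 12):
  (v4,v1,v0) [+--] → (0.2706, -1.455, -0.441593)–(0.2706, -1.455, -1.33)  len=0.8884
  (v2,v4,v0) [-+-] → (0.2706, -0.483096, -1.33)–(0.2706, -1.455, -1.33)  len=0.9719
  (v1,v7,v3) [-+-] → (0.2706, 0.483096, 1.33)–(0.2706, 1.455, 1.33)  len=0.9719
  (v5,v1,v4) [+-+] → (0.2706, -1.455, 1.33)–(0.2706, -1.455, -0.441593)  len=1.7716
  (v5,v7,v1) [++-] → (0.2706, 0.483096, 1.33)–(0.2706, -1.455, 1.33)  len=1.9381
  (v3,v7,v2) [-+-] → (0.2706, 1.455, 1.33)–(0.2706, 1.455, 0.441593)  len=0.8884
  (v6,v4,v2) [++-] → (0.2706, -0.483096, -1.33)–(0.2706, 1.455, -1.33)  len=1.9381
  (v2,v7,v6) [-++] → (0.2706, 1.455, 0.441593)–(0.2706, 1.455, -1.33)  len=1.7716

Chained into 1 loop(s):
  loop 1: 8 segments, perimeter = 11.1400
Total perimeter = 11.140

loops=1 perimeter=11.140


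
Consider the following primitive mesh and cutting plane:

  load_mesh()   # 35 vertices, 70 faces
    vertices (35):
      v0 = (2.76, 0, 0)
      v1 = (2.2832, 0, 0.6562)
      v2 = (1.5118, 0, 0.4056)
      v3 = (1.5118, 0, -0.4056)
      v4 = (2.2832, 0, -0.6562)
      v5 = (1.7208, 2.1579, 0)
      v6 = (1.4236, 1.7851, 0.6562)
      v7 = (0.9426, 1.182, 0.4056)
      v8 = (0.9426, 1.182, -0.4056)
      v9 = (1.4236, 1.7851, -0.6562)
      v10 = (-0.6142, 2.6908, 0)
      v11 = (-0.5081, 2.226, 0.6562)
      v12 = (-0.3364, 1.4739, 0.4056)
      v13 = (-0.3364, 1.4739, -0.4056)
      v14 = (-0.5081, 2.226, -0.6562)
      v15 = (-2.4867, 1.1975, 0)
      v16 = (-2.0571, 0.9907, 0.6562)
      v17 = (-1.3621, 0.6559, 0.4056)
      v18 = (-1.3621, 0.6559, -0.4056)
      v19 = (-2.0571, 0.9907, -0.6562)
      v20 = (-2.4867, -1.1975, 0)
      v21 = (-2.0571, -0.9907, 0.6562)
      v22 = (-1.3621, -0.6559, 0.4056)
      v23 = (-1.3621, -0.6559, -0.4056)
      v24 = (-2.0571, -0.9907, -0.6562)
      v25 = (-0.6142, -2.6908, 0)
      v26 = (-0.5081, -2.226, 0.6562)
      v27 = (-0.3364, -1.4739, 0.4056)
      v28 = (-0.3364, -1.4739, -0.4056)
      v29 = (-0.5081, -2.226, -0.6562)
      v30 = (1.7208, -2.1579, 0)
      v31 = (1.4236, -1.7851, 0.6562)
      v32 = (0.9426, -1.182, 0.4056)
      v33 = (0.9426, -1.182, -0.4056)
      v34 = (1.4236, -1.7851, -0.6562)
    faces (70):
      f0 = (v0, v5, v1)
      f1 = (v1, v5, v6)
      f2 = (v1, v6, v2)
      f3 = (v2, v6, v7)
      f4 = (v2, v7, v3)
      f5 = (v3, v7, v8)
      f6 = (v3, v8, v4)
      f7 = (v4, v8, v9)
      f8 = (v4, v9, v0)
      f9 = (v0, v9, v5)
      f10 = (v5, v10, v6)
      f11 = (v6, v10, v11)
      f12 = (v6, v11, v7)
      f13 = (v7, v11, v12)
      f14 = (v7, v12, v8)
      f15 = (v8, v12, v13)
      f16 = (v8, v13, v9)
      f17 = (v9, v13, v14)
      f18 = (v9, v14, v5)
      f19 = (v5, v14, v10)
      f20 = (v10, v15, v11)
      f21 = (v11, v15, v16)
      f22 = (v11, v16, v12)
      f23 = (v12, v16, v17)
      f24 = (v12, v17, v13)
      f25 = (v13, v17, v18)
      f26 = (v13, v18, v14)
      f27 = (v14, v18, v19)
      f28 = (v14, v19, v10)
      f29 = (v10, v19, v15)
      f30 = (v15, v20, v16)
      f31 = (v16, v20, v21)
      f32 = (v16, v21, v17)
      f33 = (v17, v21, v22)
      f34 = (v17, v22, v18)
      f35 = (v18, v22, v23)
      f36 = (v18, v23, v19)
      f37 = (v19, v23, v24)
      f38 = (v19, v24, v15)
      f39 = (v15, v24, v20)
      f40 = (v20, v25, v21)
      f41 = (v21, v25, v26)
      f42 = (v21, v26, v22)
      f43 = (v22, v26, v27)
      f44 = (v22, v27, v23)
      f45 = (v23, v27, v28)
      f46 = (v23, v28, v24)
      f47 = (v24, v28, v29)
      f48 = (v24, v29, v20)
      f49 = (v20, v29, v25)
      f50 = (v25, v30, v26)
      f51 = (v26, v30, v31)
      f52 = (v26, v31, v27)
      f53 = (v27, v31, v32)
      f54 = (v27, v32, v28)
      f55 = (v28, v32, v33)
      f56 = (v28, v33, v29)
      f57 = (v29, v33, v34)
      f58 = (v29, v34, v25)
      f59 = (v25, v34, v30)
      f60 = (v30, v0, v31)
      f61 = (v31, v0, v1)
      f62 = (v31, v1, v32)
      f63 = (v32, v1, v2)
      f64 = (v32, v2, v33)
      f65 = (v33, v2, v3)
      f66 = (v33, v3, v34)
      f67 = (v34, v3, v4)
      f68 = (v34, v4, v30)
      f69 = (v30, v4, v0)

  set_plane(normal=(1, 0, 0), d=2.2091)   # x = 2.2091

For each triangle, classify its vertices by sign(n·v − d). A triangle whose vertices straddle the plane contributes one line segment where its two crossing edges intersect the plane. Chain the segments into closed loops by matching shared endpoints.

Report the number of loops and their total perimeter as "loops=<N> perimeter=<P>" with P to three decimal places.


loops=1 perimeter=5.374

Straddling triangles (14 of 70):
  (v0,v5,v1) [+-+] → (2.2091, 1.14394, 0)–(2.2091, 0.284318, 0.569741)  len=1.0313
  (v1,v5,v6) [+--] → (2.2091, 0.284318, 0.569741)–(2.2091, 0.153881, 0.6562)  len=0.1565
  (v1,v6,v2) [+--] → (2.2091, 0.153881, 0.6562)–(2.2091, 0, 0.632128)  len=0.1558
  (v3,v8,v4) [--+] → (2.2091, 0.0653336, -0.642348)–(2.2091, 0, -0.632128)  len=0.0661
  (v4,v8,v9) [+--] → (2.2091, 0.0653336, -0.642348)–(2.2091, 0.153881, -0.6562)  len=0.0896
  (v4,v9,v0) [+-+] → (2.2091, 0.153881, -0.6562)–(2.2091, 0.735866, -0.270503)  len=0.6982
  (v0,v9,v5) [+--] → (2.2091, 0.735866, -0.270503)–(2.2091, 1.14394, 0)  len=0.4896
  (v30,v0,v31) [-+-] → (2.2091, -1.14394, 0)–(2.2091, -0.735866, 0.270503)  len=0.4896
  (v31,v0,v1) [-++] → (2.2091, -0.735866, 0.270503)–(2.2091, -0.153881, 0.6562)  len=0.6982
  (v31,v1,v32) [-+-] → (2.2091, -0.153881, 0.6562)–(2.2091, -0.0653336, 0.642348)  len=0.0896
  (v32,v1,v2) [-+-] → (2.2091, -0.0653336, 0.642348)–(2.2091, 0, 0.632128)  len=0.0661
  (v34,v3,v4) [--+] → (2.2091, 0, -0.632128)–(2.2091, -0.153881, -0.6562)  len=0.1558
  (v34,v4,v30) [-+-] → (2.2091, -0.153881, -0.6562)–(2.2091, -0.284318, -0.569741)  len=0.1565
  (v30,v4,v0) [-++] → (2.2091, -0.284318, -0.569741)–(2.2091, -1.14394, 0)  len=1.0313

Chained into 1 loop(s):
  loop 1: 14 segments, perimeter = 5.3741
Total perimeter = 5.374


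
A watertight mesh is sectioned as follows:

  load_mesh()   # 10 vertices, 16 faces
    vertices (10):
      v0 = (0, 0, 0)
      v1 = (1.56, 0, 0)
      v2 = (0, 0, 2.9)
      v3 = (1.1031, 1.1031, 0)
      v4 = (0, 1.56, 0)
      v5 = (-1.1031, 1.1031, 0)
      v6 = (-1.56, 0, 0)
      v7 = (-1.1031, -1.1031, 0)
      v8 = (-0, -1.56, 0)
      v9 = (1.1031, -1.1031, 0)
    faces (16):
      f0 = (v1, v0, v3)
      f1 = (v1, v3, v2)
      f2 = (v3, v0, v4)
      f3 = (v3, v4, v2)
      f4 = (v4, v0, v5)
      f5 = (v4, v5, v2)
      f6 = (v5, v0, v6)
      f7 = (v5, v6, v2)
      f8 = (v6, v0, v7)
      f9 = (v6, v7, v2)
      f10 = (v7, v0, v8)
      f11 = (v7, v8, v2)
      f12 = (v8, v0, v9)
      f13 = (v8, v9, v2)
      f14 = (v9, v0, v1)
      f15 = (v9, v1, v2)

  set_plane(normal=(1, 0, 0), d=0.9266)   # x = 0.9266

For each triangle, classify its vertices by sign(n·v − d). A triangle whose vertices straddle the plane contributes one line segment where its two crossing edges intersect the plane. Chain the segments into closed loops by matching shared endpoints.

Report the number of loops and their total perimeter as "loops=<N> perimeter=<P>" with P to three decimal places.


loops=1 perimeter=5.745

Straddling triangles (8 of 16):
  (v1,v0,v3) [+-+] → (0.9266, 0, 0)–(0.9266, 0.9266, 0)  len=0.9266
  (v1,v3,v2) [++-] → (0.9266, 0.9266, 0.464011)–(0.9266, 0, 1.17747)  len=1.1695
  (v3,v0,v4) [+--] → (0.9266, 0.9266, 0)–(0.9266, 1.17621, 0)  len=0.2496
  (v3,v4,v2) [+--] → (0.9266, 1.17621, 0)–(0.9266, 0.9266, 0.464011)  len=0.5269
  (v8,v0,v9) [--+] → (0.9266, -0.9266, 0)–(0.9266, -1.17621, 0)  len=0.2496
  (v8,v9,v2) [-+-] → (0.9266, -1.17621, 0)–(0.9266, -0.9266, 0.464011)  len=0.5269
  (v9,v0,v1) [+-+] → (0.9266, -0.9266, 0)–(0.9266, 0, 0)  len=0.9266
  (v9,v1,v2) [++-] → (0.9266, 0, 1.17747)–(0.9266, -0.9266, 0.464011)  len=1.1695

Chained into 1 loop(s):
  loop 1: 8 segments, perimeter = 5.7451
Total perimeter = 5.745
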